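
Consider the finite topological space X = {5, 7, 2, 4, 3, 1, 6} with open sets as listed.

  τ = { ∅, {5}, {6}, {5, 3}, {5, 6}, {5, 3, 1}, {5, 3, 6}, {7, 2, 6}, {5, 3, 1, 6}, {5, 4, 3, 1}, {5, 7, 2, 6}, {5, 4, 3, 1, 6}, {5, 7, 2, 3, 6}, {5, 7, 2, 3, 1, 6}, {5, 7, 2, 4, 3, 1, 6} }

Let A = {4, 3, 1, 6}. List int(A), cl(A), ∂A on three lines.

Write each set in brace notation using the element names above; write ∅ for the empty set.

int(A) = {6}
cl(A)  = {7, 2, 4, 3, 1, 6}
∂A     = {7, 2, 4, 3, 1}

interior: largest open inside A is {6} (from ∅, {6})
cl via duality: int({5, 7, 2}) = {5}, so X∖{5} = {7, 2, 4, 3, 1, 6}
cl∖int = {7, 2, 4, 3, 1}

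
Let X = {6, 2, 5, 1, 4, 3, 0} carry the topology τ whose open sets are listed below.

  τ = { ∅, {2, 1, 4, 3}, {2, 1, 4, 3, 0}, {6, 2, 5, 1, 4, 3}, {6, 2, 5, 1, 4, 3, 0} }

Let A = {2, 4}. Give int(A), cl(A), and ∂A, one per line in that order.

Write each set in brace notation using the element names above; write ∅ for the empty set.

opens ⊆ A: ∅; union → int = ∅
complement {6, 5, 1, 3, 0}; its interior ∅; cl(A) = X∖∅ = {6, 2, 5, 1, 4, 3, 0}
boundary = {6, 2, 5, 1, 4, 3, 0} ∖ ∅ = {6, 2, 5, 1, 4, 3, 0}

int(A) = ∅
cl(A)  = {6, 2, 5, 1, 4, 3, 0}
∂A     = {6, 2, 5, 1, 4, 3, 0}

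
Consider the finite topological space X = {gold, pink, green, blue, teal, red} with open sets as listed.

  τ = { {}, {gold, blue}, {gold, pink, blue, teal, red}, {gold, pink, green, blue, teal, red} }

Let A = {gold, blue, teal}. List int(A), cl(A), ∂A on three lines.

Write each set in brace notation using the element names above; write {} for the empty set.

interior: largest open inside A is {gold, blue} (from {}, {gold, blue})
cl via duality: int({pink, green, red}) = {}, so X∖{} = {gold, pink, green, blue, teal, red}
cl∖int = {pink, green, teal, red}

int(A) = {gold, blue}
cl(A)  = {gold, pink, green, blue, teal, red}
∂A     = {pink, green, teal, red}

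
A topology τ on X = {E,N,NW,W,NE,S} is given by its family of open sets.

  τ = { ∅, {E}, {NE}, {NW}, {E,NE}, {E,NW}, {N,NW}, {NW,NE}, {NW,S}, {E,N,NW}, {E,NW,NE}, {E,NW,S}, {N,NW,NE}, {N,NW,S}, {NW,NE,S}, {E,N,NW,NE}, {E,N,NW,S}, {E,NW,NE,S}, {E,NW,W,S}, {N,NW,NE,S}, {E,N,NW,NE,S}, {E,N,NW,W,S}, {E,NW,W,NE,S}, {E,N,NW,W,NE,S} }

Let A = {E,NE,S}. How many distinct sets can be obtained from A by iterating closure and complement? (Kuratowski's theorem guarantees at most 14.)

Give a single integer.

closure: X∖int(X∖A) = X∖{N,NW} = {E,W,NE,S}
Let k=closure and c=complement:
  1. A     = {E,NE,S}
  2. kA    = {E,W,NE,S}
  3. cA    = {N,NW,W}
  4. ckA   = {N,NW}
  5. kcA   = {N,NW,W,S}
  6. ckcA  = {E,NE}
  7. kckcA = {E,W,NE}
  8. ckckcA = {N,NW,S}
— saturated at 8

8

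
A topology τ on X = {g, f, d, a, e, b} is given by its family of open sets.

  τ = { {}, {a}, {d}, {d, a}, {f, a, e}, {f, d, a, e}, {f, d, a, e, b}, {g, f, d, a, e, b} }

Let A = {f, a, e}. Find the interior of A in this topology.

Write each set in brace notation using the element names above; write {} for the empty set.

{f, a, e}

interior: largest open inside A is {f, a, e} (from {}, {a}, {f, a, e})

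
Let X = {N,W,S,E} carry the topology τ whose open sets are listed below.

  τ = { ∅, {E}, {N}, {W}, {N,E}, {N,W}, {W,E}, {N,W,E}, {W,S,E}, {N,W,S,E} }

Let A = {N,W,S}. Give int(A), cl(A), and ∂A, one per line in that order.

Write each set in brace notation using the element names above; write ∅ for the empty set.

int(A) = {N,W}
cl(A)  = {N,W,S}
∂A     = {S}

U open, U⊆A: ∅, {N}, {W}, {N,W}. int(A) = ⋃ = {N,W}
X∖A={E}, int(X∖A)={E}, hence cl(A)={N,W,S}
∂A: remove int from cl → {S}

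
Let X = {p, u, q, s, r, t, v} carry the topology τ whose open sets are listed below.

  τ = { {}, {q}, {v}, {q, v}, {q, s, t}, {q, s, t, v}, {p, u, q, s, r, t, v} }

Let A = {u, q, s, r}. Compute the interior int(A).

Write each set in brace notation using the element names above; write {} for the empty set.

{q}

opens ⊆ A: {}, {q}; union → int = {q}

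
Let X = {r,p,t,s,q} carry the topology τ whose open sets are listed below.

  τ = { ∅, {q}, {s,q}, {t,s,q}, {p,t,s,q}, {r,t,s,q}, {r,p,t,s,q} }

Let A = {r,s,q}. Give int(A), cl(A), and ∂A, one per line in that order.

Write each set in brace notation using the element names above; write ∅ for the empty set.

U open, U⊆A: ∅, {q}, {s,q}. int(A) = ⋃ = {s,q}
X∖A={p,t}, int(X∖A)=∅, hence cl(A)={r,p,t,s,q}
∂A: remove int from cl → {r,p,t}

int(A) = {s,q}
cl(A)  = {r,p,t,s,q}
∂A     = {r,p,t}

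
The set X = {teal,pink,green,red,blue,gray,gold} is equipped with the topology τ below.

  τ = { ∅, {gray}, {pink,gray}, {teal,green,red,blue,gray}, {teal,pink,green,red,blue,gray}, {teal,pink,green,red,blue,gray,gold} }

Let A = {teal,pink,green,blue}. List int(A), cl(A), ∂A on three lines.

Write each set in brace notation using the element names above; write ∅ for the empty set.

int(A) = ∅
cl(A)  = {teal,pink,green,red,blue,gold}
∂A     = {teal,pink,green,red,blue,gold}

U open, U⊆A: ∅. int(A) = ⋃ = ∅
X∖A={red,gray,gold}, int(X∖A)={gray}, hence cl(A)={teal,pink,green,red,blue,gold}
∂A: remove int from cl → {teal,pink,green,red,blue,gold}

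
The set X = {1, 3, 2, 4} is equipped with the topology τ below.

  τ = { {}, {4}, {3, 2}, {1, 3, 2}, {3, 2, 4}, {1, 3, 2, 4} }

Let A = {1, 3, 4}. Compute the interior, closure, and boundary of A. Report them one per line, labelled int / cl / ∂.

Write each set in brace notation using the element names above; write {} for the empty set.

U open, U⊆A: {}, {4}. int(A) = ⋃ = {4}
X∖A={2}, int(X∖A)={}, hence cl(A)={1, 3, 2, 4}
∂A: remove int from cl → {1, 3, 2}

int(A) = {4}
cl(A)  = {1, 3, 2, 4}
∂A     = {1, 3, 2}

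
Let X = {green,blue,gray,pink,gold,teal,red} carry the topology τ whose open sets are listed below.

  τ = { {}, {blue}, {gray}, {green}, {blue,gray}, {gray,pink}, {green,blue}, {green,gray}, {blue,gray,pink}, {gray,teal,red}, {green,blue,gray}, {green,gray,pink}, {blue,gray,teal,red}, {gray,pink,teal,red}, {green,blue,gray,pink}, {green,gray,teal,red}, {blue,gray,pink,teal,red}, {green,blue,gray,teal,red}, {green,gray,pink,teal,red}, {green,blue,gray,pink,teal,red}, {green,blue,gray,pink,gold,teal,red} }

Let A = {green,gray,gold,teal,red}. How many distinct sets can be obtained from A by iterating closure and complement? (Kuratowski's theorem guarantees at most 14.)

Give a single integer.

closure: X∖int(X∖A) = X∖{blue} = {green,gray,pink,gold,teal,red}
Let k=closure and c=complement:
  1. A     = {green,gray,gold,teal,red}
  2. kA    = {green,gray,pink,gold,teal,red}
  3. cA    = {blue,pink}
  4. ckA   = {blue}
  5. kcA   = {blue,pink,gold}
  6. kckA  = {blue,gold}
  7. ckcA  = {green,gray,teal,red}
  8. ckckA = {green,gray,pink,teal,red}
— saturated at 8

8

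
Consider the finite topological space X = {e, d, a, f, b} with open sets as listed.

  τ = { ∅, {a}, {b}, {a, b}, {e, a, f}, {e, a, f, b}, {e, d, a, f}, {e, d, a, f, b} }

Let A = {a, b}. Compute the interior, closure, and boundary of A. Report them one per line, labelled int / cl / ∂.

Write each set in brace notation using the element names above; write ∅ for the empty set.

int(A) = {a, b}
cl(A)  = {e, d, a, f, b}
∂A     = {e, d, f}

U open, U⊆A: ∅, {b}, {a}, {a, b}. int(A) = ⋃ = {a, b}
X∖A={e, d, f}, int(X∖A)=∅, hence cl(A)={e, d, a, f, b}
∂A: remove int from cl → {e, d, f}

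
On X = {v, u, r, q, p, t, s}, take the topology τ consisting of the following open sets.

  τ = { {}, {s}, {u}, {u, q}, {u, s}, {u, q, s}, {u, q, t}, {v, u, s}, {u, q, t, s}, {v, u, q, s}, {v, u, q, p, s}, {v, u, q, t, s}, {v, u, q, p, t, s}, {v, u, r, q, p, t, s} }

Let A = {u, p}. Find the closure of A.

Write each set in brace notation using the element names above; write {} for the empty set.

X∖A={v, r, q, t, s}, int(X∖A)={s}, hence cl(A)={v, u, r, q, p, t}

{v, u, r, q, p, t}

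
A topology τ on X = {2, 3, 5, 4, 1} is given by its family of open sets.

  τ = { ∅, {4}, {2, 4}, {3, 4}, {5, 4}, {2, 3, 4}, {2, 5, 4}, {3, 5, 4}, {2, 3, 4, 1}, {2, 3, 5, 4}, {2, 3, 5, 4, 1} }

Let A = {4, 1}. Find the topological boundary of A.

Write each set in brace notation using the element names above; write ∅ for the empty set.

interior: largest open inside A is {4} (from ∅, {4})
cl via duality: int({2, 3, 5}) = ∅, so X∖∅ = {2, 3, 5, 4, 1}
cl∖int = {2, 3, 5, 1}

{2, 3, 5, 1}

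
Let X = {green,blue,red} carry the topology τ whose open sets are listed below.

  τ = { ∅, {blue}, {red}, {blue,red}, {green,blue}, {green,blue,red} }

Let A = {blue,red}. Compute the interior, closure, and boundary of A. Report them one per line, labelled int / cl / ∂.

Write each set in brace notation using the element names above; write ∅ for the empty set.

int(A) = {blue,red}
cl(A)  = {green,blue,red}
∂A     = {green}

open subsets of A: ∅, {red}, {blue}, {blue,red}; so int(A) = {blue,red}
closure: X∖int(X∖A) = X∖∅ = {green,blue,red}
∂A = {green,blue,red} minus {blue,red} = {green}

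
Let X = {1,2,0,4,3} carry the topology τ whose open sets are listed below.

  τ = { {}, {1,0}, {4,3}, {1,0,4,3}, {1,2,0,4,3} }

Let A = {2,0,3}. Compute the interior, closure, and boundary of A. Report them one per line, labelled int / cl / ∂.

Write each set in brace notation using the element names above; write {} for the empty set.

int(A) = {}
cl(A)  = {1,2,0,4,3}
∂A     = {1,2,0,4,3}

U open, U⊆A: {}. int(A) = ⋃ = {}
X∖A={1,4}, int(X∖A)={}, hence cl(A)={1,2,0,4,3}
∂A: remove int from cl → {1,2,0,4,3}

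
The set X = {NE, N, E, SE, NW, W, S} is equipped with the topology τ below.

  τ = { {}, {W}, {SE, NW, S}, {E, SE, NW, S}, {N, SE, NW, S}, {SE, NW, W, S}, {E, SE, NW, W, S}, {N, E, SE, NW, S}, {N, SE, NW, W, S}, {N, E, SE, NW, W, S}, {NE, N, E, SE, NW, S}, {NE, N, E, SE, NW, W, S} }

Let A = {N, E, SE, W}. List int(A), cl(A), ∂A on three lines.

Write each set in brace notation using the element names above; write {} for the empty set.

int(A) = {W}
cl(A)  = {NE, N, E, SE, NW, W, S}
∂A     = {NE, N, E, SE, NW, S}

U open, U⊆A: {}, {W}. int(A) = ⋃ = {W}
X∖A={NE, NW, S}, int(X∖A)={}, hence cl(A)={NE, N, E, SE, NW, W, S}
∂A: remove int from cl → {NE, N, E, SE, NW, S}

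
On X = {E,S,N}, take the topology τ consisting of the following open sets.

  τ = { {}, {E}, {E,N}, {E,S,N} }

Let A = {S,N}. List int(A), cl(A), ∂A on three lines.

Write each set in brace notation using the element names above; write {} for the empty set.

open subsets of A: {}; so int(A) = {}
closure: X∖int(X∖A) = X∖{E} = {S,N}
∂A = {S,N} minus {} = {S,N}

int(A) = {}
cl(A)  = {S,N}
∂A     = {S,N}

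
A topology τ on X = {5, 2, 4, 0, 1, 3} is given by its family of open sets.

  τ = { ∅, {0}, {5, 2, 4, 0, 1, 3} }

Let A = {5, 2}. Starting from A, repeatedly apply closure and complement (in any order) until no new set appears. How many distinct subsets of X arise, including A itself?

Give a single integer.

complement {4, 0, 1, 3}; its interior {0}; cl(A) = X∖{0} = {5, 2, 4, 1, 3}
With k = closure, c = complement:
  1. A     = {5, 2}
  2. kA    = {5, 2, 4, 1, 3}
  3. cA    = {4, 0, 1, 3}
  4. ckA   = {0}
  5. kcA   = {5, 2, 4, 0, 1, 3}
  6. ckcA  = ∅
k, c of each give nothing new

6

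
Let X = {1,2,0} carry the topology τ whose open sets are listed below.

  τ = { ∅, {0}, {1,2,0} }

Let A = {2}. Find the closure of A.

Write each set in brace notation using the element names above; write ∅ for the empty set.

{1,2}

X∖A={1,0}, int(X∖A)={0}, hence cl(A)={1,2}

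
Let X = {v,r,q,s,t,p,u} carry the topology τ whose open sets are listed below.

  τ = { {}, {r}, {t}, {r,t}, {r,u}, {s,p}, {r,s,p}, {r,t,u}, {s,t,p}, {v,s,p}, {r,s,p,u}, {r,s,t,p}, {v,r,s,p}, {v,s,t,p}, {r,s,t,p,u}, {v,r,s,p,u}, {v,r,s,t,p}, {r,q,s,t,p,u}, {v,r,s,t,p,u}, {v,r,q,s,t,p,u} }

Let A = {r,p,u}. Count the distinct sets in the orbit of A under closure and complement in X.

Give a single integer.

X∖A={v,q,s,t}, int(X∖A)={t}, hence cl(A)={v,r,q,s,p,u}
Orbit (k=closure, c=complement):
  1. A     = {r,p,u}
  2. kA    = {v,r,q,s,p,u}
  3. cA    = {v,q,s,t}
  4. ckA   = {t}
  5. kcA   = {v,q,s,t,p}
  6. kckA  = {q,t}
  7. ckcA  = {r,u}
  8. ckckA = {v,r,s,p,u}
  9. kckcA = {r,q,u}
  10. ckckcA = {v,s,t,p}
(closed under both — stop)

10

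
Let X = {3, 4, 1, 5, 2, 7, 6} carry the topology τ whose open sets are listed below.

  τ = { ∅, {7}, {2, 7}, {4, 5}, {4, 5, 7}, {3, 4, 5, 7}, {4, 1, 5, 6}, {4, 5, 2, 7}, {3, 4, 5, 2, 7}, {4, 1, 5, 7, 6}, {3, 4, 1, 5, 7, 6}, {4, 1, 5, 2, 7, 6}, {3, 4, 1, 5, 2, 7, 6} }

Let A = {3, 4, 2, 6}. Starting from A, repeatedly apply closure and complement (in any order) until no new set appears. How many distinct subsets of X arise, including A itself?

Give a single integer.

10

X∖A={1, 5, 7}, int(X∖A)={7}, hence cl(A)={3, 4, 1, 5, 2, 6}
Orbit (k=closure, c=complement):
  1. A     = {3, 4, 2, 6}
  2. kA    = {3, 4, 1, 5, 2, 6}
  3. cA    = {1, 5, 7}
  4. ckA   = {7}
  5. kcA   = {3, 4, 1, 5, 2, 7, 6}
  6. kckA  = {3, 2, 7}
  7. ckcA  = ∅
  8. ckckA = {4, 1, 5, 6}
  9. kckckA = {3, 4, 1, 5, 6}
  10. ckckckA = {2, 7}
(closed under both — stop)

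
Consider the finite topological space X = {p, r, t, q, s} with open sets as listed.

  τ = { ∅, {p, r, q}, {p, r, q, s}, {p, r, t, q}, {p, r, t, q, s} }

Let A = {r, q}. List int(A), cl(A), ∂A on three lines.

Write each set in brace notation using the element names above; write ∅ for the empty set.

int(A) = ∅
cl(A)  = {p, r, t, q, s}
∂A     = {p, r, t, q, s}

U open, U⊆A: ∅. int(A) = ⋃ = ∅
X∖A={p, t, s}, int(X∖A)=∅, hence cl(A)={p, r, t, q, s}
∂A: remove int from cl → {p, r, t, q, s}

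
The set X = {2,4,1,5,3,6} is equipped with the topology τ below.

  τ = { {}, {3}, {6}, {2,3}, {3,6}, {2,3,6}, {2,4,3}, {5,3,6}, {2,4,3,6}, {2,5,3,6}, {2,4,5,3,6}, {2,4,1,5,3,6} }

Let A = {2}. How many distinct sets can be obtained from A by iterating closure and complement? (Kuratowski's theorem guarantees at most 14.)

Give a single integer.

X∖A={4,1,5,3,6}, int(X∖A)={5,3,6}, hence cl(A)={2,4,1}
Orbit (k=closure, c=complement):
  1. A     = {2}
  2. kA    = {2,4,1}
  3. cA    = {4,1,5,3,6}
  4. ckA   = {5,3,6}
  5. kcA   = {2,4,1,5,3,6}
  6. ckcA  = {}
(closed under both — stop)

6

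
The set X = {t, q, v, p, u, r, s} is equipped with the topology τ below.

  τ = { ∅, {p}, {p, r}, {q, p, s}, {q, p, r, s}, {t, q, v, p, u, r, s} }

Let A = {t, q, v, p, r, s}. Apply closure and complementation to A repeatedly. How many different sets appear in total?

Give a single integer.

complement {u}; its interior ∅; cl(A) = X∖∅ = {t, q, v, p, u, r, s}
With k = closure, c = complement:
  1. A     = {t, q, v, p, r, s}
  2. kA    = {t, q, v, p, u, r, s}
  3. cA    = {u}
  4. ckA   = ∅
  5. kcA   = {t, v, u}
  6. ckcA  = {q, p, r, s}
k, c of each give nothing new

6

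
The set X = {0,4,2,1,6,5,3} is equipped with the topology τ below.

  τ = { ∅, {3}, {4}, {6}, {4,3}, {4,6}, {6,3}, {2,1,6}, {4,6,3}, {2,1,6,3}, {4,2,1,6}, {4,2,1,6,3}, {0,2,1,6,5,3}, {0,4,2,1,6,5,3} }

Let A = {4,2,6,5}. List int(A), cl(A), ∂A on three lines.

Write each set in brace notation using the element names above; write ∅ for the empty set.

int(A) = {4,6}
cl(A)  = {0,4,2,1,6,5}
∂A     = {0,2,1,5}

open subsets of A: ∅, {4}, {6}, {4,6}; so int(A) = {4,6}
closure: X∖int(X∖A) = X∖{3} = {0,4,2,1,6,5}
∂A = {0,4,2,1,6,5} minus {4,6} = {0,2,1,5}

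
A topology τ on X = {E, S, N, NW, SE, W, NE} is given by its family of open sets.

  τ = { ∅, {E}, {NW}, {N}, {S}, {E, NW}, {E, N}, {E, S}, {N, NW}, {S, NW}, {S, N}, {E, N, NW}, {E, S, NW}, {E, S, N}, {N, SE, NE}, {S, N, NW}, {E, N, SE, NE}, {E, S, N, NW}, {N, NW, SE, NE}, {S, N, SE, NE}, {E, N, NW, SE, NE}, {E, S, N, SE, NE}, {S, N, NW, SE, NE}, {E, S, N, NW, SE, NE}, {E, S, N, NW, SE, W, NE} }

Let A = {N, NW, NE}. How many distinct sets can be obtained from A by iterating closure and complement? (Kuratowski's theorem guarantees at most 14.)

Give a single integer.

8

complement {E, S, SE, W}; its interior {E, S}; cl(A) = X∖{E, S} = {N, NW, SE, W, NE}
With k = closure, c = complement:
  1. A     = {N, NW, NE}
  2. kA    = {N, NW, SE, W, NE}
  3. cA    = {E, S, SE, W}
  4. ckA   = {E, S}
  5. kcA   = {E, S, SE, W, NE}
  6. kckA  = {E, S, W}
  7. ckcA  = {N, NW}
  8. ckckA = {N, NW, SE, NE}
k, c of each give nothing new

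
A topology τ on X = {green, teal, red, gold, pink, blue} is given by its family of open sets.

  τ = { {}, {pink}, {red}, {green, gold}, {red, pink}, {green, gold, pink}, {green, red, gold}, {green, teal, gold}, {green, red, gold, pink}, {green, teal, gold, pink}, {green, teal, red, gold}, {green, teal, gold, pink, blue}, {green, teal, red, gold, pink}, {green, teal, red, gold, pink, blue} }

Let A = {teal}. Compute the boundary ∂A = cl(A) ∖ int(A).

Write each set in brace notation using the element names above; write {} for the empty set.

{teal, blue}

open subsets of A: {}; so int(A) = {}
closure: X∖int(X∖A) = X∖{green, red, gold, pink} = {teal, blue}
∂A = {teal, blue} minus {} = {teal, blue}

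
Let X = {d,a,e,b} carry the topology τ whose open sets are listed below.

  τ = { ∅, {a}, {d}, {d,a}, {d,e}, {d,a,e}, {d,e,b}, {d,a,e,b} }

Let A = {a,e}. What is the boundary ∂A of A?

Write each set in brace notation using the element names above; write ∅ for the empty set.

open subsets of A: ∅, {a}; so int(A) = {a}
closure: X∖int(X∖A) = X∖{d} = {a,e,b}
∂A = {a,e,b} minus {a} = {e,b}

{e,b}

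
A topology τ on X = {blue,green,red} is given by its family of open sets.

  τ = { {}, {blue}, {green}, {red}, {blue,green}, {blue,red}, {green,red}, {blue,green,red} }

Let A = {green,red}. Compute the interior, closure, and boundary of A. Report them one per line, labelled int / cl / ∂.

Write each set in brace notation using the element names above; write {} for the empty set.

U open, U⊆A: {}, {red}, {green}, {green,red}. int(A) = ⋃ = {green,red}
X∖A={blue}, int(X∖A)={blue}, hence cl(A)={green,red}
∂A: remove int from cl → {}

int(A) = {green,red}
cl(A)  = {green,red}
∂A     = {}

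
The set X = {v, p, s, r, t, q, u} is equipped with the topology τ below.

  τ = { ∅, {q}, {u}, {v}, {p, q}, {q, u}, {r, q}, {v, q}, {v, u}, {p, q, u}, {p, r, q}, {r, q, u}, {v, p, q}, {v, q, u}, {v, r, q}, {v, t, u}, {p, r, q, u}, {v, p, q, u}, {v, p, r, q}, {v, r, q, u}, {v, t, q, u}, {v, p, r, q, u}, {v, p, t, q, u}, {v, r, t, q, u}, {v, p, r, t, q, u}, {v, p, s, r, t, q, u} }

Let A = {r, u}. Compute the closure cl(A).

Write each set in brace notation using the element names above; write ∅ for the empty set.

{s, r, t, u}

complement {v, p, s, t, q}; its interior {v, p, q}; cl(A) = X∖{v, p, q} = {s, r, t, u}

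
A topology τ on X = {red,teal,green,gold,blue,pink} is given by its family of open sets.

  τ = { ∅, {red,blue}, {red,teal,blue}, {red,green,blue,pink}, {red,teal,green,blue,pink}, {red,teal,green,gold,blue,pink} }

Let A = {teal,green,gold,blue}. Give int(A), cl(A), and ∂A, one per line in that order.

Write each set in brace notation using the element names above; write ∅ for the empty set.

interior: largest open inside A is ∅ (from ∅)
cl via duality: int({red,pink}) = ∅, so X∖∅ = {red,teal,green,gold,blue,pink}
cl∖int = {red,teal,green,gold,blue,pink}

int(A) = ∅
cl(A)  = {red,teal,green,gold,blue,pink}
∂A     = {red,teal,green,gold,blue,pink}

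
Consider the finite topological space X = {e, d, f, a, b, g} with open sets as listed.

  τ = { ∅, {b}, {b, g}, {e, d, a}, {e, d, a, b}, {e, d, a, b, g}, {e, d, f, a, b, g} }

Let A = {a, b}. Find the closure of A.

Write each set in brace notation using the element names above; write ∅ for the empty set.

complement {e, d, f, g}; its interior ∅; cl(A) = X∖∅ = {e, d, f, a, b, g}

{e, d, f, a, b, g}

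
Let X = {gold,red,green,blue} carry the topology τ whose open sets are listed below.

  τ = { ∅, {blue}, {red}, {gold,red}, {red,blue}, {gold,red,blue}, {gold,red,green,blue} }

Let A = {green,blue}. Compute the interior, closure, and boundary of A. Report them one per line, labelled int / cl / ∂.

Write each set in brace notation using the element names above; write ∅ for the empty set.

int(A) = {blue}
cl(A)  = {green,blue}
∂A     = {green}

U open, U⊆A: ∅, {blue}. int(A) = ⋃ = {blue}
X∖A={gold,red}, int(X∖A)={gold,red}, hence cl(A)={green,blue}
∂A: remove int from cl → {green}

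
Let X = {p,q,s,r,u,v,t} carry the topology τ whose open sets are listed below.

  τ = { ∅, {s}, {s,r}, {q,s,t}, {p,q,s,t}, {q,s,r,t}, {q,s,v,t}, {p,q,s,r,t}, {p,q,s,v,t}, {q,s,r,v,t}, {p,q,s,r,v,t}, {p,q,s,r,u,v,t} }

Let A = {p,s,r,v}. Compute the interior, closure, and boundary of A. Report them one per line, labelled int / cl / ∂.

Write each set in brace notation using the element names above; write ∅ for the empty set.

U open, U⊆A: ∅, {s}, {s,r}. int(A) = ⋃ = {s,r}
X∖A={q,u,t}, int(X∖A)=∅, hence cl(A)={p,q,s,r,u,v,t}
∂A: remove int from cl → {p,q,u,v,t}

int(A) = {s,r}
cl(A)  = {p,q,s,r,u,v,t}
∂A     = {p,q,u,v,t}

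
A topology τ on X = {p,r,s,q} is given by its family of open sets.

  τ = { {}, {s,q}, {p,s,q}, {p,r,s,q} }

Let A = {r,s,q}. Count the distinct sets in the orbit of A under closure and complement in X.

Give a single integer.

cl via duality: int({p}) = {}, so X∖{} = {p,r,s,q}
Write k for closure, c for complement:
  1. A     = {r,s,q}
  2. kA    = {p,r,s,q}
  3. cA    = {p}
  4. ckA   = {}
  5. kcA   = {p,r}
  6. ckcA  = {s,q}
applying k or c yields no new set

6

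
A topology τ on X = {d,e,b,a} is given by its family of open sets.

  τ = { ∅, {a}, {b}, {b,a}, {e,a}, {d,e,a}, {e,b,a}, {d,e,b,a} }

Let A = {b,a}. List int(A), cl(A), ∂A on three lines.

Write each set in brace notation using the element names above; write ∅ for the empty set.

int(A) = {b,a}
cl(A)  = {d,e,b,a}
∂A     = {d,e}

opens ⊆ A: ∅, {b}, {a}, {b,a}; union → int = {b,a}
complement {d,e}; its interior ∅; cl(A) = X∖∅ = {d,e,b,a}
boundary = {d,e,b,a} ∖ {b,a} = {d,e}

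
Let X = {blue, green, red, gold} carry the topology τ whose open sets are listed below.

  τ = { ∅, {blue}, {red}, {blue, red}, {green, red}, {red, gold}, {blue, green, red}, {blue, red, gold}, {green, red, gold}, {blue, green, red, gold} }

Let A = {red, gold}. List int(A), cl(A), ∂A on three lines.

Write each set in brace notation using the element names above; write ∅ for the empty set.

opens ⊆ A: ∅, {red}, {red, gold}; union → int = {red, gold}
complement {blue, green}; its interior {blue}; cl(A) = X∖{blue} = {green, red, gold}
boundary = {green, red, gold} ∖ {red, gold} = {green}

int(A) = {red, gold}
cl(A)  = {green, red, gold}
∂A     = {green}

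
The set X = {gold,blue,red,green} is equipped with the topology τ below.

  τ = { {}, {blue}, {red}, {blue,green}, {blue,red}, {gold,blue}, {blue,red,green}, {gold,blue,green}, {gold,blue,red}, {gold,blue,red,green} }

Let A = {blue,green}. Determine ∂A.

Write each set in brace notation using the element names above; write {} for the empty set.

{gold}

U open, U⊆A: {}, {blue}, {blue,green}. int(A) = ⋃ = {blue,green}
X∖A={gold,red}, int(X∖A)={red}, hence cl(A)={gold,blue,green}
∂A: remove int from cl → {gold}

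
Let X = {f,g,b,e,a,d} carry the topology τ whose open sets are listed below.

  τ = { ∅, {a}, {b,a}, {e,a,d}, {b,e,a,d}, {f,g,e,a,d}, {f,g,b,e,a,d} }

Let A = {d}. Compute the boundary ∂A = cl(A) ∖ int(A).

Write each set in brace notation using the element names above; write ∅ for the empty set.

opens ⊆ A: ∅; union → int = ∅
complement {f,g,b,e,a}; its interior {b,a}; cl(A) = X∖{b,a} = {f,g,e,d}
boundary = {f,g,e,d} ∖ ∅ = {f,g,e,d}

{f,g,e,d}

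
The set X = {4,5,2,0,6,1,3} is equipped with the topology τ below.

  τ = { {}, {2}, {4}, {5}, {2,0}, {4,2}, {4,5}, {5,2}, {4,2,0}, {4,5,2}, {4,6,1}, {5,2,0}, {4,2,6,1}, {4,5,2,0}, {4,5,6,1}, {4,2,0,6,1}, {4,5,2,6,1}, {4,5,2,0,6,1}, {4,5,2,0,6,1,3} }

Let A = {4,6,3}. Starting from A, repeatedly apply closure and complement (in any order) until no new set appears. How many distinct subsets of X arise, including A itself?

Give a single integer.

8

cl via duality: int({5,2,0,1}) = {5,2,0}, so X∖{5,2,0} = {4,6,1,3}
Write k for closure, c for complement:
  1. A     = {4,6,3}
  2. kA    = {4,6,1,3}
  3. cA    = {5,2,0,1}
  4. ckA   = {5,2,0}
  5. kcA   = {5,2,0,6,1,3}
  6. kckA  = {5,2,0,3}
  7. ckcA  = {4}
  8. ckckA = {4,6,1}
applying k or c yields no new set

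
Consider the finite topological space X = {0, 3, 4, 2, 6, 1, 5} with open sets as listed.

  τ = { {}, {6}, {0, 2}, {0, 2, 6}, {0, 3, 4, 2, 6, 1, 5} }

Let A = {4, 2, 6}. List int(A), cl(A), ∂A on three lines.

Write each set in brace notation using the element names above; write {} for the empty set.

int(A) = {6}
cl(A)  = {0, 3, 4, 2, 6, 1, 5}
∂A     = {0, 3, 4, 2, 1, 5}

U open, U⊆A: {}, {6}. int(A) = ⋃ = {6}
X∖A={0, 3, 1, 5}, int(X∖A)={}, hence cl(A)={0, 3, 4, 2, 6, 1, 5}
∂A: remove int from cl → {0, 3, 4, 2, 1, 5}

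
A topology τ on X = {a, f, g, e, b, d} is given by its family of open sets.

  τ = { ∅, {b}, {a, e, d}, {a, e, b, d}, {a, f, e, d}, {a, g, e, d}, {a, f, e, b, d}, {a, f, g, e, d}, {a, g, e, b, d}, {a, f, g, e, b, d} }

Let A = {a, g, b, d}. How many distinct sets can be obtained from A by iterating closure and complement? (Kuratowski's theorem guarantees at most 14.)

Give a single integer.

closure: X∖int(X∖A) = X∖∅ = {a, f, g, e, b, d}
Let k=closure and c=complement:
  1. A     = {a, g, b, d}
  2. kA    = {a, f, g, e, b, d}
  3. cA    = {f, e}
  4. ckA   = ∅
  5. kcA   = {a, f, g, e, d}
  6. ckcA  = {b}
— saturated at 6

6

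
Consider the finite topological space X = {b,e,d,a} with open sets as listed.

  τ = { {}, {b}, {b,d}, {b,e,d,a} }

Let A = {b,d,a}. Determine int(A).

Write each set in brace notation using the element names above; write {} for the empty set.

{b,d}

interior: largest open inside A is {b,d} (from {}, {b}, {b,d})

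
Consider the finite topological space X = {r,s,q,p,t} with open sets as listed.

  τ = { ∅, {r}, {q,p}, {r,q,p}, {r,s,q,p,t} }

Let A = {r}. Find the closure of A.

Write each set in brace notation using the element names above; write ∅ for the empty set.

{r,s,t}

closure: X∖int(X∖A) = X∖{q,p} = {r,s,t}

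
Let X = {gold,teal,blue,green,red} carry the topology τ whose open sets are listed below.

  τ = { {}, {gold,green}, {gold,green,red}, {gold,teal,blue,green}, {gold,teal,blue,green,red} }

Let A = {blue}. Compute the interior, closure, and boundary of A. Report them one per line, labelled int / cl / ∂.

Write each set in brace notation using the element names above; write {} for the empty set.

interior: largest open inside A is {} (from {})
cl via duality: int({gold,teal,green,red}) = {gold,green,red}, so X∖{gold,green,red} = {teal,blue}
cl∖int = {teal,blue}

int(A) = {}
cl(A)  = {teal,blue}
∂A     = {teal,blue}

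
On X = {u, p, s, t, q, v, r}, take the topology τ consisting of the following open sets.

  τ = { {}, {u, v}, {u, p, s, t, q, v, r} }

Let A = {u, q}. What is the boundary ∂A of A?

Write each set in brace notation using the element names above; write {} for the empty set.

U open, U⊆A: {}. int(A) = ⋃ = {}
X∖A={p, s, t, v, r}, int(X∖A)={}, hence cl(A)={u, p, s, t, q, v, r}
∂A: remove int from cl → {u, p, s, t, q, v, r}

{u, p, s, t, q, v, r}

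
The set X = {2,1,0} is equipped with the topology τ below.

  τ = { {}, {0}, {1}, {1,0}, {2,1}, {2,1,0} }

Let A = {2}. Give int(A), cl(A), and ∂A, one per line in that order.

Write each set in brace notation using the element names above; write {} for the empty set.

int(A) = {}
cl(A)  = {2}
∂A     = {2}

opens ⊆ A: {}; union → int = {}
complement {1,0}; its interior {1,0}; cl(A) = X∖{1,0} = {2}
boundary = {2} ∖ {} = {2}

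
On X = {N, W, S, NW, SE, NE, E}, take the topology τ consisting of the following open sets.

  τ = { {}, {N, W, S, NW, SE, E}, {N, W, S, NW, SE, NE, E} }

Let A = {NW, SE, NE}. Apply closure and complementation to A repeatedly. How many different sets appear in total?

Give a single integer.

complement {N, W, S, E}; its interior {}; cl(A) = X∖{} = {N, W, S, NW, SE, NE, E}
With k = closure, c = complement:
  1. A     = {NW, SE, NE}
  2. kA    = {N, W, S, NW, SE, NE, E}
  3. cA    = {N, W, S, E}
  4. ckA   = {}
k, c of each give nothing new

4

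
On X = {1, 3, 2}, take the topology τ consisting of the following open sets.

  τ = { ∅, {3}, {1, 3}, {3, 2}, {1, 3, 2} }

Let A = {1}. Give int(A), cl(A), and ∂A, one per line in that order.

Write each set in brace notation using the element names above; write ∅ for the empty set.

interior: largest open inside A is ∅ (from ∅)
cl via duality: int({3, 2}) = {3, 2}, so X∖{3, 2} = {1}
cl∖int = {1}

int(A) = ∅
cl(A)  = {1}
∂A     = {1}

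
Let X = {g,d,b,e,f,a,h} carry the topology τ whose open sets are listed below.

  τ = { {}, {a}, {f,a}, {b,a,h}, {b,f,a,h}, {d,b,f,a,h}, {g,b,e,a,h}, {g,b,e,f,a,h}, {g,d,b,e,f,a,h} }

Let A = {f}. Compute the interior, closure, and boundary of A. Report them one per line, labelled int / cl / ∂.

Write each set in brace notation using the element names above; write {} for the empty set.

int(A) = {}
cl(A)  = {d,f}
∂A     = {d,f}

open subsets of A: {}; so int(A) = {}
closure: X∖int(X∖A) = X∖{g,b,e,a,h} = {d,f}
∂A = {d,f} minus {} = {d,f}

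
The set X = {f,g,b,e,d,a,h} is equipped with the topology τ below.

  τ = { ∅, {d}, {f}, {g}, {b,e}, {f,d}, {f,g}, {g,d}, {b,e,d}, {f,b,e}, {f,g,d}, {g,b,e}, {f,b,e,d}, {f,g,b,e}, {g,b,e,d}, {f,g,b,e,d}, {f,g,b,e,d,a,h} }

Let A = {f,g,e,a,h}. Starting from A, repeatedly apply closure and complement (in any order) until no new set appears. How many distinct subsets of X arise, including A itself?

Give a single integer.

10

X∖A={b,d}, int(X∖A)={d}, hence cl(A)={f,g,b,e,a,h}
Orbit (k=closure, c=complement):
  1. A     = {f,g,e,a,h}
  2. kA    = {f,g,b,e,a,h}
  3. cA    = {b,d}
  4. ckA   = {d}
  5. kcA   = {b,e,d,a,h}
  6. kckA  = {d,a,h}
  7. ckcA  = {f,g}
  8. ckckA = {f,g,b,e}
  9. kckcA = {f,g,a,h}
  10. ckckcA = {b,e,d}
(closed under both — stop)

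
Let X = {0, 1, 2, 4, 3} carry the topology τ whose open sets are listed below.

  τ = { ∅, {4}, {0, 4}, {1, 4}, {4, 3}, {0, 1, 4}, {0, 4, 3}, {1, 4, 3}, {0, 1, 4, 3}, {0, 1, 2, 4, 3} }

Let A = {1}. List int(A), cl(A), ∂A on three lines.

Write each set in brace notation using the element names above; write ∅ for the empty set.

U open, U⊆A: ∅. int(A) = ⋃ = ∅
X∖A={0, 2, 4, 3}, int(X∖A)={0, 4, 3}, hence cl(A)={1, 2}
∂A: remove int from cl → {1, 2}

int(A) = ∅
cl(A)  = {1, 2}
∂A     = {1, 2}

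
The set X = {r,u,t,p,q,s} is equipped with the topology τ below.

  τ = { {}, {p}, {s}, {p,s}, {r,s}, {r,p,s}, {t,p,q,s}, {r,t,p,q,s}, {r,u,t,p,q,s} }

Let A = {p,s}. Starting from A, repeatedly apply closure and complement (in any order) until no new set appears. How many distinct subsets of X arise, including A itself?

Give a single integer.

complement {r,u,t,q}; its interior {}; cl(A) = X∖{} = {r,u,t,p,q,s}
With k = closure, c = complement:
  1. A     = {p,s}
  2. kA    = {r,u,t,p,q,s}
  3. cA    = {r,u,t,q}
  4. ckA   = {}
k, c of each give nothing new

4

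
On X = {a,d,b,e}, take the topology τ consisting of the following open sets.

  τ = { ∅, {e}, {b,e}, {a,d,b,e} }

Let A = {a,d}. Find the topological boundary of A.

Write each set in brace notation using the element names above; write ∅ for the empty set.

{a,d}

opens ⊆ A: ∅; union → int = ∅
complement {b,e}; its interior {b,e}; cl(A) = X∖{b,e} = {a,d}
boundary = {a,d} ∖ ∅ = {a,d}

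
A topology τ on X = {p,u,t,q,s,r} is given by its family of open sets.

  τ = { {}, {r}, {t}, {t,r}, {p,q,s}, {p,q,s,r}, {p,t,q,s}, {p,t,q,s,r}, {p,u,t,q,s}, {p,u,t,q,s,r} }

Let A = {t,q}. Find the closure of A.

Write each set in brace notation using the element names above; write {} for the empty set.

{p,u,t,q,s}

cl via duality: int({p,u,s,r}) = {r}, so X∖{r} = {p,u,t,q,s}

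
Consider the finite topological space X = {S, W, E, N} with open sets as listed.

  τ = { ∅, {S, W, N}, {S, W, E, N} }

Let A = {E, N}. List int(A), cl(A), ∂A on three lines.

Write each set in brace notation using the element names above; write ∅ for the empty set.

int(A) = ∅
cl(A)  = {S, W, E, N}
∂A     = {S, W, E, N}

opens ⊆ A: ∅; union → int = ∅
complement {S, W}; its interior ∅; cl(A) = X∖∅ = {S, W, E, N}
boundary = {S, W, E, N} ∖ ∅ = {S, W, E, N}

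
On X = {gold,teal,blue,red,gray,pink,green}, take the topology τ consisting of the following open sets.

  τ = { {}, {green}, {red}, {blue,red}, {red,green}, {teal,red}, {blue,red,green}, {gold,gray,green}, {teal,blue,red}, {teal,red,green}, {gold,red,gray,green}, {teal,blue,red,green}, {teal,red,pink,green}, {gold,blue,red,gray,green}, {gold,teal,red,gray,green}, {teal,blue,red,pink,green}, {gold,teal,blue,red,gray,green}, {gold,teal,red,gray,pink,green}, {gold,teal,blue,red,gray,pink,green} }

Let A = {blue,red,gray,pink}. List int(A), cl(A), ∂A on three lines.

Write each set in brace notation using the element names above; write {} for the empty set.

int(A) = {blue,red}
cl(A)  = {gold,teal,blue,red,gray,pink}
∂A     = {gold,teal,gray,pink}

open subsets of A: {}, {red}, {blue,red}; so int(A) = {blue,red}
closure: X∖int(X∖A) = X∖{green} = {gold,teal,blue,red,gray,pink}
∂A = {gold,teal,blue,red,gray,pink} minus {blue,red} = {gold,teal,gray,pink}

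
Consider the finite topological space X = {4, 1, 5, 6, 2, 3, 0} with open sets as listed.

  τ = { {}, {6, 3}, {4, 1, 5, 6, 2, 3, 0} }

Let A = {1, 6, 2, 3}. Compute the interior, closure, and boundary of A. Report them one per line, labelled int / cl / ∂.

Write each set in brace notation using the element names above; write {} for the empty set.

int(A) = {6, 3}
cl(A)  = {4, 1, 5, 6, 2, 3, 0}
∂A     = {4, 1, 5, 2, 0}

open subsets of A: {}, {6, 3}; so int(A) = {6, 3}
closure: X∖int(X∖A) = X∖{} = {4, 1, 5, 6, 2, 3, 0}
∂A = {4, 1, 5, 6, 2, 3, 0} minus {6, 3} = {4, 1, 5, 2, 0}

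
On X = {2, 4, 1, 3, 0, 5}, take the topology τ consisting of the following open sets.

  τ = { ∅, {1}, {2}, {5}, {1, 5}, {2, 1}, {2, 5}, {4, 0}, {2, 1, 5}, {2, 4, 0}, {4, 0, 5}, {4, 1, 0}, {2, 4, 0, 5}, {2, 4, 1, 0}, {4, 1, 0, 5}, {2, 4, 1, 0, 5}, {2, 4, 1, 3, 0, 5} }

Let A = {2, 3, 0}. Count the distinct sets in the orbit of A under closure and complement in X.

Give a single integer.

10

closure: X∖int(X∖A) = X∖{1, 5} = {2, 4, 3, 0}
Let k=closure and c=complement:
  1. A     = {2, 3, 0}
  2. kA    = {2, 4, 3, 0}
  3. cA    = {4, 1, 5}
  4. ckA   = {1, 5}
  5. kcA   = {4, 1, 3, 0, 5}
  6. kckA  = {1, 3, 5}
  7. ckcA  = {2}
  8. ckckA = {2, 4, 0}
  9. kckcA = {2, 3}
  10. ckckcA = {4, 1, 0, 5}
— saturated at 10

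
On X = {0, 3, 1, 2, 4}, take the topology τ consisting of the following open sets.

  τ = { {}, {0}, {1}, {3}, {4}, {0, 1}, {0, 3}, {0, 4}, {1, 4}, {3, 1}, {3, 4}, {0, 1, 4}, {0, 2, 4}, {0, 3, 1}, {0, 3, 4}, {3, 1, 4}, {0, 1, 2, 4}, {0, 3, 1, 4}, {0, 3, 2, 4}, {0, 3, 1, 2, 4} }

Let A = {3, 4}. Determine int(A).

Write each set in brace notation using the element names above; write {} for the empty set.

{3, 4}

opens ⊆ A: {}, {4}, {3}, {3, 4}; union → int = {3, 4}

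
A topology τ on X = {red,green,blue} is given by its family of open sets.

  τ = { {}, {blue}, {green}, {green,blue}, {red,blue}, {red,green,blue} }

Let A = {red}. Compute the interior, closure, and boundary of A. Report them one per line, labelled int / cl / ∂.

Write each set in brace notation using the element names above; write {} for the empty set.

interior: largest open inside A is {} (from {})
cl via duality: int({green,blue}) = {green,blue}, so X∖{green,blue} = {red}
cl∖int = {red}

int(A) = {}
cl(A)  = {red}
∂A     = {red}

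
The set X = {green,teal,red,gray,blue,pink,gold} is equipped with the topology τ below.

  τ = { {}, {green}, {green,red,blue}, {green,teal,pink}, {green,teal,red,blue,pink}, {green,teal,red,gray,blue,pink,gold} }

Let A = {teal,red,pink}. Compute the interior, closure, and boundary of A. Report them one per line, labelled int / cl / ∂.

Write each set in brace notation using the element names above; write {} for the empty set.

int(A) = {}
cl(A)  = {teal,red,gray,blue,pink,gold}
∂A     = {teal,red,gray,blue,pink,gold}

opens ⊆ A: {}; union → int = {}
complement {green,gray,blue,gold}; its interior {green}; cl(A) = X∖{green} = {teal,red,gray,blue,pink,gold}
boundary = {teal,red,gray,blue,pink,gold} ∖ {} = {teal,red,gray,blue,pink,gold}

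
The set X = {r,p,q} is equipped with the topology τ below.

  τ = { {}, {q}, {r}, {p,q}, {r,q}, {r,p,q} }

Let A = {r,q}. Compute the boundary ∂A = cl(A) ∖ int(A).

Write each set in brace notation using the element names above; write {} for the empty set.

U open, U⊆A: {}, {q}, {r}, {r,q}. int(A) = ⋃ = {r,q}
X∖A={p}, int(X∖A)={}, hence cl(A)={r,p,q}
∂A: remove int from cl → {p}

{p}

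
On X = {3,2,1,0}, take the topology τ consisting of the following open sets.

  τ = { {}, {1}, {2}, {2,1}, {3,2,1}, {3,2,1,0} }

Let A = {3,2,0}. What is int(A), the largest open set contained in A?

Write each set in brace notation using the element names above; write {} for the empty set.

opens ⊆ A: {}, {2}; union → int = {2}

{2}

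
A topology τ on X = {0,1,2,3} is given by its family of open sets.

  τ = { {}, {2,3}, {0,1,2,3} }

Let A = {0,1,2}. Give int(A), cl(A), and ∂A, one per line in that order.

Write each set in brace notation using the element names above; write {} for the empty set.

opens ⊆ A: {}; union → int = {}
complement {3}; its interior {}; cl(A) = X∖{} = {0,1,2,3}
boundary = {0,1,2,3} ∖ {} = {0,1,2,3}

int(A) = {}
cl(A)  = {0,1,2,3}
∂A     = {0,1,2,3}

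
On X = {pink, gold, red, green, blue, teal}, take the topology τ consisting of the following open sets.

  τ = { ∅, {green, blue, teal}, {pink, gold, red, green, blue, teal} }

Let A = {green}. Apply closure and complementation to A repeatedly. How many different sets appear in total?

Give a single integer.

4

X∖A={pink, gold, red, blue, teal}, int(X∖A)=∅, hence cl(A)={pink, gold, red, green, blue, teal}
Orbit (k=closure, c=complement):
  1. A     = {green}
  2. kA    = {pink, gold, red, green, blue, teal}
  3. cA    = {pink, gold, red, blue, teal}
  4. ckA   = ∅
(closed under both — stop)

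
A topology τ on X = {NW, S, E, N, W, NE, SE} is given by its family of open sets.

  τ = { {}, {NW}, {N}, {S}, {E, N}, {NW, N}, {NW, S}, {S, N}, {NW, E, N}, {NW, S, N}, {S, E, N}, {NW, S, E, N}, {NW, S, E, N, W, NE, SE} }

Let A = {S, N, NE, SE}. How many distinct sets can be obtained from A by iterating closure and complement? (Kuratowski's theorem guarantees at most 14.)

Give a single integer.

8

X∖A={NW, E, W}, int(X∖A)={NW}, hence cl(A)={S, E, N, W, NE, SE}
Orbit (k=closure, c=complement):
  1. A     = {S, N, NE, SE}
  2. kA    = {S, E, N, W, NE, SE}
  3. cA    = {NW, E, W}
  4. ckA   = {NW}
  5. kcA   = {NW, E, W, NE, SE}
  6. kckA  = {NW, W, NE, SE}
  7. ckcA  = {S, N}
  8. ckckA = {S, E, N}
(closed under both — stop)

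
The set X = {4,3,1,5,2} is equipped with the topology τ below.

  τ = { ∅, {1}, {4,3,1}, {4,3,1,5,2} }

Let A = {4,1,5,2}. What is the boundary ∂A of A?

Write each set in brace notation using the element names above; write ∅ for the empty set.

interior: largest open inside A is {1} (from ∅, {1})
cl via duality: int({3}) = ∅, so X∖∅ = {4,3,1,5,2}
cl∖int = {4,3,5,2}

{4,3,5,2}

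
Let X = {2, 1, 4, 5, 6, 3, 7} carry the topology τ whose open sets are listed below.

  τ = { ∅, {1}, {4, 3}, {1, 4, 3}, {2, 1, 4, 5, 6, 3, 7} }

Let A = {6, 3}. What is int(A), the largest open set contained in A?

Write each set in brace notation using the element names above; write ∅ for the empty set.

interior: largest open inside A is ∅ (from ∅)

∅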